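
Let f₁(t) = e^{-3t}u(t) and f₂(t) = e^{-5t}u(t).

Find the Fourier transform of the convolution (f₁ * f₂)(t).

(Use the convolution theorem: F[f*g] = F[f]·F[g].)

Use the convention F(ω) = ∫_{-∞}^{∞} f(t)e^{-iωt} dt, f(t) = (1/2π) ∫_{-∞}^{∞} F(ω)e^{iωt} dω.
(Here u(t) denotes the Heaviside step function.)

F[f₁*f₂](ω) = \frac{1}{\left(i \omega + 3\right) \left(i \omega + 5\right)}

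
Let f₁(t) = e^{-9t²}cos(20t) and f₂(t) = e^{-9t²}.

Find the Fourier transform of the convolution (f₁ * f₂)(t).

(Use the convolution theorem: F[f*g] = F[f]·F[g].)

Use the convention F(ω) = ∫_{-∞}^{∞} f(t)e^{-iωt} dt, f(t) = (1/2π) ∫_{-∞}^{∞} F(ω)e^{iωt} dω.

F[f₁*f₂](ω) = \frac{\pi \left(e^{\frac{20 \omega}{9}} + 1\right) e^{- \frac{\omega^{2}}{18} - \frac{10 \omega}{9} - \frac{100}{9}}}{18}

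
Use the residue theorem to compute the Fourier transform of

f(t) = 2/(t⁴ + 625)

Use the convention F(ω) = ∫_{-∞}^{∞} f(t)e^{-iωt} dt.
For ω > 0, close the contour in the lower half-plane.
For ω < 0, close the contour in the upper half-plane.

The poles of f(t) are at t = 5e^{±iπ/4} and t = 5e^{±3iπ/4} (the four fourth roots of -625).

Let g(z) = f(z)e^{-iωz}; for large |z| the factor e^{-iωz} decays in the lower half-plane when ω > 0 and in the upper half-plane when ω < 0.

Case ω > 0 (lower half-plane, clockwise contour ⇒ F(ω) = -2πi·ΣRes):
  Res_{z = - \frac{5 \sqrt{2}}{2} - \frac{5 \sqrt{2} i}{2}} g(z) = \frac{\sqrt{2} i \left(1 - i\right) e^{\frac{5 \sqrt{2} \omega \left(-1 + i\right)}{2}}}{500}
  Res_{z = \frac{5 \sqrt{2}}{2} - \frac{5 \sqrt{2} i}{2}} g(z) = \frac{\sqrt{2} i \left(1 + i\right) e^{- \frac{5 \sqrt{2} \omega \left(1 + i\right)}{2}}}{500}
  F(ω) = -2πi·ΣRes = \frac{\sqrt{2} \pi \left(1 - i\right) \left(e^{5 \sqrt{2} i \omega} + i\right) e^{- \frac{5 \sqrt{2} \omega \left(1 + i\right)}{2}}}{250} = \frac{2 \pi e^{- \frac{5 \sqrt{2} \omega}{2}} \sin{\left(\frac{5 \sqrt{2} \omega}{2} + \frac{\pi}{4} \right)}}{125}

Case ω < 0 (upper half-plane, counterclockwise contour ⇒ F(ω) = +2πi·ΣRes):
  Res_{z = \frac{5 \sqrt{2}}{2} + \frac{5 \sqrt{2} i}{2}} g(z) = \frac{\sqrt{2} i \left(-1 + i\right) e^{\frac{5 \sqrt{2} \omega \left(1 - i\right)}{2}}}{500}
  Res_{z = - \frac{5 \sqrt{2}}{2} + \frac{5 \sqrt{2} i}{2}} g(z) = \frac{\sqrt{2} \left(1 - i\right) e^{\frac{5 \sqrt{2} \omega \left(1 + i\right)}{2}}}{500}
  F(ω) = 2πi·ΣRes = - \frac{\sqrt{2} i \pi \left(i \left(1 - i\right) e^{\frac{5 \sqrt{2} \omega \left(1 - i\right)}{2}} - \left(1 - i\right) e^{\frac{5 \sqrt{2} \omega \left(1 + i\right)}{2}}\right)}{250} = \frac{2 \pi e^{\frac{5 \sqrt{2} \omega}{2}} \cos{\left(\frac{5 \sqrt{2} \omega}{2} + \frac{\pi}{4} \right)}}{125}

Both cases combine into a single formula in |ω|:

F(ω) = \frac{2 \pi e^{- \frac{5 \sqrt{2} \left|{\omega}\right|}{2}} \sin{\left(\frac{5 \sqrt{2} \left|{\omega}\right|}{2} + \frac{\pi}{4} \right)}}{125}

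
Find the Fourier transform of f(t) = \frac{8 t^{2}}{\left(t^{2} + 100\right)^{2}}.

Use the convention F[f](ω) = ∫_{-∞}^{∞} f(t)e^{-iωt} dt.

F(ω) = \frac{2 \pi \left(1 - 10 \left|{\omega}\right|\right) e^{- 10 \left|{\omega}\right|}}{5}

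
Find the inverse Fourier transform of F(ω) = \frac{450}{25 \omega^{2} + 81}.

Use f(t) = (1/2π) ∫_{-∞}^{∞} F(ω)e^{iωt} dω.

f(t) = 5 e^{- \frac{9 \left|{t}\right|}{5}}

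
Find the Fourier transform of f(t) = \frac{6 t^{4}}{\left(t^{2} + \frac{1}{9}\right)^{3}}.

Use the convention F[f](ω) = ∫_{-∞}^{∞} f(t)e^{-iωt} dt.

F(ω) = \frac{\pi \left(\omega^{2} - 15 \left|{\omega}\right| + 27\right) e^{- \frac{\left|{\omega}\right|}{3}}}{4}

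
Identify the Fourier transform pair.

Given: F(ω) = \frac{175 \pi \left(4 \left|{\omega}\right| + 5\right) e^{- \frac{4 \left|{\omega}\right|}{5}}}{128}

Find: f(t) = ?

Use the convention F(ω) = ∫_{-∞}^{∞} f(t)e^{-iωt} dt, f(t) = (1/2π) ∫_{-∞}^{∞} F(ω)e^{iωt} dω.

f(t) = \frac{7}{\left(t^{2} + \frac{16}{25}\right)^{2}}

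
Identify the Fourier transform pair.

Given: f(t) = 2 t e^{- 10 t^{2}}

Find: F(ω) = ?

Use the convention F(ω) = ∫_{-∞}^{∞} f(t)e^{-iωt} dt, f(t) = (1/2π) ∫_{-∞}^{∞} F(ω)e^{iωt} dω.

F(ω) = - \frac{\sqrt{10} i \sqrt{\pi} \omega e^{- \frac{\omega^{2}}{40}}}{100}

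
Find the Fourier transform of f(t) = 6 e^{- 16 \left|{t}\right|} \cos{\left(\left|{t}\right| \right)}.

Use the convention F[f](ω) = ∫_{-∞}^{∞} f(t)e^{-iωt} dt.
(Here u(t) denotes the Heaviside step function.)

F(ω) = \frac{192 \left(\omega^{2} + 257\right)}{\omega^{4} + 510 \omega^{2} + 66049}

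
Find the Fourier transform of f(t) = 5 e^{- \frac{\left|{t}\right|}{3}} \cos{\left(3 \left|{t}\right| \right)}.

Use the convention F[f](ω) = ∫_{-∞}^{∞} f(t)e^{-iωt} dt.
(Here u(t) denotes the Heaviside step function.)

F(ω) = \frac{30 \left(9 \omega^{2} + 82\right)}{81 \omega^{4} - 1440 \omega^{2} + 6724}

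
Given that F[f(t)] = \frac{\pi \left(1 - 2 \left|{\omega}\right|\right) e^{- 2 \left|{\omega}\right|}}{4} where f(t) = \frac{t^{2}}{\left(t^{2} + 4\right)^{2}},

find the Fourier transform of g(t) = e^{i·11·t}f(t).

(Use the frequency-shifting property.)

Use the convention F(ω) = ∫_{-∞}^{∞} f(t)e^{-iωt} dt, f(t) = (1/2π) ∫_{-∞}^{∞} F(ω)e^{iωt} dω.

F[g](ω) = \frac{\pi \left(1 - 2 \left|{\omega - 11}\right|\right) e^{- 2 \left|{\omega - 11}\right|}}{4}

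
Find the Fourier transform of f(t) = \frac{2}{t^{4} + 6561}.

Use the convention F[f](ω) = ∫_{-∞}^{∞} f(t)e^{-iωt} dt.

F(ω) = \frac{2 \pi e^{- \frac{9 \sqrt{2} \left|{\omega}\right|}{2}} \sin{\left(\frac{9 \sqrt{2} \left|{\omega}\right|}{2} + \frac{\pi}{4} \right)}}{729}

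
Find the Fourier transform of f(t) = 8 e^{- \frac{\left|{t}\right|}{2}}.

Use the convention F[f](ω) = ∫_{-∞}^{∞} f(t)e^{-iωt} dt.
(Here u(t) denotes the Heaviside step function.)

F(ω) = \frac{32}{4 \omega^{2} + 1}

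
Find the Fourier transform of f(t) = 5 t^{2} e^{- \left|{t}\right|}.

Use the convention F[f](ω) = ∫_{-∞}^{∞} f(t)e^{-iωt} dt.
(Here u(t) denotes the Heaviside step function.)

F(ω) = \frac{20 \left(1 - 3 \omega^{2}\right)}{\left(\omega^{2} + 1\right)^{3}}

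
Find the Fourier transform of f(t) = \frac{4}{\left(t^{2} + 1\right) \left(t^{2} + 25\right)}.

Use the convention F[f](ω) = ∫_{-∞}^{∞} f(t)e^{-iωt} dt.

F(ω) = \frac{\pi e^{- \left|{\omega}\right|}}{6} - \frac{\pi e^{- 5 \left|{\omega}\right|}}{30}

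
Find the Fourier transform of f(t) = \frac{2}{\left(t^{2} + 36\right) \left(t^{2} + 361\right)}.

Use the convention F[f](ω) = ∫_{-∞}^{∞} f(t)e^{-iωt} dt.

F(ω) = \frac{\pi \left(19 e^{13 \left|{\omega}\right|} - 6\right) e^{- 19 \left|{\omega}\right|}}{18525}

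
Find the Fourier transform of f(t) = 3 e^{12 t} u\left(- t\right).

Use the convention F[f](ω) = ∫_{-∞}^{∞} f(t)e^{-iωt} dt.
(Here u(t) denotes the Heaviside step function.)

F(ω) = - \frac{3}{i \omega - 12}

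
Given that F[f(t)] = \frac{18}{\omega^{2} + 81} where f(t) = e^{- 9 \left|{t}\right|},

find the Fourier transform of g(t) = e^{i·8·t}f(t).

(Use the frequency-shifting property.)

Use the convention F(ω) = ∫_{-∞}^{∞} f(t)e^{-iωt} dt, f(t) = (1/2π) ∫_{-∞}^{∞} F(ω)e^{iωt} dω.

F[g](ω) = \frac{18}{\left(\omega - 8\right)^{2} + 81}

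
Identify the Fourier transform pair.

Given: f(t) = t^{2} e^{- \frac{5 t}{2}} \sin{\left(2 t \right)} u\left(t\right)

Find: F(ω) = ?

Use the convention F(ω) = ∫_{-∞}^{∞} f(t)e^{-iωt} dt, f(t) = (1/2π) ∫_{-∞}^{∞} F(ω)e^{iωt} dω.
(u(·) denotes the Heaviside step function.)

F(ω) = \frac{64 \left(3 \left(2 i \omega + 5\right)^{2} - 16\right)}{\left(\left(2 i \omega + 5\right)^{2} + 16\right)^{3}}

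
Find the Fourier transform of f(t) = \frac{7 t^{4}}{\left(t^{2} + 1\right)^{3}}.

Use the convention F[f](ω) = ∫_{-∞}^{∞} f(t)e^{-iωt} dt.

F(ω) = \frac{7 \pi \left(\omega^{2} - 5 \left|{\omega}\right| + 3\right) e^{- \left|{\omega}\right|}}{8}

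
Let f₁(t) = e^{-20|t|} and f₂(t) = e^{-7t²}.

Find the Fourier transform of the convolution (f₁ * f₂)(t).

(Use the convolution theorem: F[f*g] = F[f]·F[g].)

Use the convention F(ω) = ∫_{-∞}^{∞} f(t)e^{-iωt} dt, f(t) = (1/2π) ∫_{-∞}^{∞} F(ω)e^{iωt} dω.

F[f₁*f₂](ω) = \frac{40 \sqrt{7} \sqrt{\pi} e^{- \frac{\omega^{2}}{28}}}{7 \left(\omega^{2} + 400\right)}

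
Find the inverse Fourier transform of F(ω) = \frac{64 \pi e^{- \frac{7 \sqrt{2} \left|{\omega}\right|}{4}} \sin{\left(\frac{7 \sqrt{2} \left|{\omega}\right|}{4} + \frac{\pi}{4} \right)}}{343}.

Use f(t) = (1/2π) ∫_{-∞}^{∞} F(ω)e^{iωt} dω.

f(t) = \frac{8}{t^{4} + \frac{2401}{16}}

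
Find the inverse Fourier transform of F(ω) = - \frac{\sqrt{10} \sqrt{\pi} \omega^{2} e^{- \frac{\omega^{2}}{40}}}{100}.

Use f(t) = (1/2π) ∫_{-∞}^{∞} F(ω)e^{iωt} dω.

f(t) = \left(40 t^{2} - 2\right) e^{- 10 t^{2}}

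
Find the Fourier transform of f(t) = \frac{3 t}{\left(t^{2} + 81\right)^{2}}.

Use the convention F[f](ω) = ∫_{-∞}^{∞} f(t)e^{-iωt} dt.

F(ω) = - \frac{i \pi \omega e^{- 9 \left|{\omega}\right|}}{6}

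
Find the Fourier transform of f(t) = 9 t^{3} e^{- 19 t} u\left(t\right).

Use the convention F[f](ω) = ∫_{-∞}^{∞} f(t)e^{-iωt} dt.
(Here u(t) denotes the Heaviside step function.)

F(ω) = \frac{54}{\left(i \omega + 19\right)^{4}}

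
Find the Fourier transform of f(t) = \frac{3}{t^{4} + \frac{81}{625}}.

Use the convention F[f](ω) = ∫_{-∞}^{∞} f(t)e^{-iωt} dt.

F(ω) = \frac{125 \pi e^{- \frac{3 \sqrt{2} \left|{\omega}\right|}{10}} \sin{\left(\frac{3 \sqrt{2} \left|{\omega}\right|}{10} + \frac{\pi}{4} \right)}}{9}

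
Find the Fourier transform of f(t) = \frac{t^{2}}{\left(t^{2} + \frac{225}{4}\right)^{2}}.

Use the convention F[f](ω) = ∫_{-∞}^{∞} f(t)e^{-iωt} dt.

F(ω) = \frac{\pi \left(2 - 15 \left|{\omega}\right|\right) e^{- \frac{15 \left|{\omega}\right|}{2}}}{30}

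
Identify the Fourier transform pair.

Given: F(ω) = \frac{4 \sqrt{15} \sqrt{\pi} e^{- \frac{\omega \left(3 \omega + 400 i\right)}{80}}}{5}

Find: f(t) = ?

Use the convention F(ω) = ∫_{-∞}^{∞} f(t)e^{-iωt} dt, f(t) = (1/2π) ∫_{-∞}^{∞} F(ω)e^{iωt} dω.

f(t) = 8 e^{- \frac{20 \left(t - 5\right)^{2}}{3}}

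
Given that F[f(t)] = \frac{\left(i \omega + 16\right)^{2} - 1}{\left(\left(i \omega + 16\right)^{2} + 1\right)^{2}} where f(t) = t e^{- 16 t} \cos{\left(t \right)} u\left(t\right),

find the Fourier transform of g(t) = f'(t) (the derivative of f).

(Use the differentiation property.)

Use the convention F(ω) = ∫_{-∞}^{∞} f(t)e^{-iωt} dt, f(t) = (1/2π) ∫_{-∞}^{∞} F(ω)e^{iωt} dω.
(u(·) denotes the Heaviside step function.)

F[g](ω) = \frac{i \omega \left(\left(i \omega + 16\right)^{2} - 1\right)}{\left(\left(i \omega + 16\right)^{2} + 1\right)^{2}}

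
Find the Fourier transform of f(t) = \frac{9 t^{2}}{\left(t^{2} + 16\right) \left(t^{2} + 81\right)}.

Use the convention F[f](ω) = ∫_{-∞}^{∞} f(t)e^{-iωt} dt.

F(ω) = \frac{9 \pi \left(9 - 4 e^{5 \left|{\omega}\right|}\right) e^{- 9 \left|{\omega}\right|}}{65}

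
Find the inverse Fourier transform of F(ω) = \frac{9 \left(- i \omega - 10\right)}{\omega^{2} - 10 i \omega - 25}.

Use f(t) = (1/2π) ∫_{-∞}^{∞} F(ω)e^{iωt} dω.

f(t) = 9 \left(5 t + 1\right) e^{- 5 t} u\left(t\right)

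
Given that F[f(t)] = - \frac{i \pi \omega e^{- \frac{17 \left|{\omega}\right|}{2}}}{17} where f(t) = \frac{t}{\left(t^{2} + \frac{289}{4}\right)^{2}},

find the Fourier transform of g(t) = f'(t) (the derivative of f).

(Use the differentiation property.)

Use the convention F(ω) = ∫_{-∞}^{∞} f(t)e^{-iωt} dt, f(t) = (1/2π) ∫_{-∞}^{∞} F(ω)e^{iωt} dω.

F[g](ω) = \frac{\pi \omega^{2} e^{- \frac{17 \left|{\omega}\right|}{2}}}{17}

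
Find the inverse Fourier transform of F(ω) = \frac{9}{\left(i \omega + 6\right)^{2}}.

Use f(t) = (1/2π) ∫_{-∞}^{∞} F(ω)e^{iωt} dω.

f(t) = 9 t e^{- 6 t} u\left(t\right)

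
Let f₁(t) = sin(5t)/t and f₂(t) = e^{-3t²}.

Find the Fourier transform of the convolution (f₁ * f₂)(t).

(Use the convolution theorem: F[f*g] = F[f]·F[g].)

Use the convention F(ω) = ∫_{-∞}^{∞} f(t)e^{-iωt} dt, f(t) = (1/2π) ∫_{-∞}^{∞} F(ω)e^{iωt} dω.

F[f₁*f₂](ω) = \begin{cases} \frac{\sqrt{3} \pi^{\frac{3}{2}} e^{- \frac{\omega^{2}}{12}}}{3} & \text{for}\: \omega > -5 \wedge \omega < 5 \\0 & \text{otherwise} \end{cases}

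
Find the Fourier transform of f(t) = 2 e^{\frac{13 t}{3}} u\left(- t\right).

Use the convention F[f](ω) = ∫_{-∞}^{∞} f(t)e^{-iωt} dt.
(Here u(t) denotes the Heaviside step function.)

F(ω) = - \frac{6}{3 i \omega - 13}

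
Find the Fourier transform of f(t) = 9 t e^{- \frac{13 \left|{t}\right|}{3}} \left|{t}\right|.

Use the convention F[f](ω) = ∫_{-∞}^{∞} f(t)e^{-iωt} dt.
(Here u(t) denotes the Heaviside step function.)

F(ω) = \frac{8748 i \omega \left(3 \omega^{2} - 169\right)}{\left(9 \omega^{2} + 169\right)^{3}}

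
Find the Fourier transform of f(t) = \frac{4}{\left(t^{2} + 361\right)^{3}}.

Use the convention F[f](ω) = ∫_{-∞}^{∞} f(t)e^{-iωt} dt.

F(ω) = \frac{\pi \left(361 \omega^{2} + 57 \left|{\omega}\right| + 3\right) e^{- 19 \left|{\omega}\right|}}{4952198}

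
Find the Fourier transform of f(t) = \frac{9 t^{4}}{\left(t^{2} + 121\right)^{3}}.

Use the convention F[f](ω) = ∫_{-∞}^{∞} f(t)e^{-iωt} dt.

F(ω) = \frac{9 \pi \left(121 \omega^{2} - 55 \left|{\omega}\right| + 3\right) e^{- 11 \left|{\omega}\right|}}{88}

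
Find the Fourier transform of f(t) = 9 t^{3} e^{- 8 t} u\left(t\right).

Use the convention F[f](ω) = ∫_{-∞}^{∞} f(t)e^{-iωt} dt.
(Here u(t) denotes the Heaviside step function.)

F(ω) = \frac{54}{\left(i \omega + 8\right)^{4}}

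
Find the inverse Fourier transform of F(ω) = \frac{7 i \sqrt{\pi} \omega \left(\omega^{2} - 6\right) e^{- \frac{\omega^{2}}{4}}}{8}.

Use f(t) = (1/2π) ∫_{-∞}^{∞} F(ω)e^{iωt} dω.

f(t) = 7 t^{3} e^{- t^{2}}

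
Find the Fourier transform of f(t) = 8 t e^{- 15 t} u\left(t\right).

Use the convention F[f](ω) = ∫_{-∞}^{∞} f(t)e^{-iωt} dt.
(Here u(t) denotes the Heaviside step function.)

F(ω) = \frac{8}{\left(i \omega + 15\right)^{2}}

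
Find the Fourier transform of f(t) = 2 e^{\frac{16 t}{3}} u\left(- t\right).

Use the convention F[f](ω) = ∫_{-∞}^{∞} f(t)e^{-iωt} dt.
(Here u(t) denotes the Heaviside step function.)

F(ω) = - \frac{6}{3 i \omega - 16}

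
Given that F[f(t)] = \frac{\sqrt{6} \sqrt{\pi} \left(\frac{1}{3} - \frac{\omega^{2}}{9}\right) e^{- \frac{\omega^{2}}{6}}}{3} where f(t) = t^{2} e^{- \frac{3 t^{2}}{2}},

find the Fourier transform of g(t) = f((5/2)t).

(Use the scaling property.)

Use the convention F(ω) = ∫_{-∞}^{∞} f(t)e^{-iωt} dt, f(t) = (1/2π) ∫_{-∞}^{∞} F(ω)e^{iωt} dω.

F[g](ω) = \frac{2 \sqrt{6} \sqrt{\pi} \left(75 - 4 \omega^{2}\right) e^{- \frac{2 \omega^{2}}{75}}}{3375}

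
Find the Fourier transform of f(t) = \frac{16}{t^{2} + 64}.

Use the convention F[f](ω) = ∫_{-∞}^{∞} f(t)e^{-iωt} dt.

F(ω) = 2 \pi e^{- 8 \left|{\omega}\right|}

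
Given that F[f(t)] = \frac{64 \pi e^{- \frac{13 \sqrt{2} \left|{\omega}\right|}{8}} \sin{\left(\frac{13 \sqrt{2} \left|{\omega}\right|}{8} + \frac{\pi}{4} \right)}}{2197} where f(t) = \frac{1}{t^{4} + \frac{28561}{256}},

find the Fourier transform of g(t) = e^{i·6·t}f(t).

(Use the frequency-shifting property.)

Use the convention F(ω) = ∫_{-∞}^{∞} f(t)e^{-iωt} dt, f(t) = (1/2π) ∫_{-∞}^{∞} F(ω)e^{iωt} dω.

F[g](ω) = \frac{64 \pi e^{- \frac{13 \sqrt{2} \left|{\omega - 6}\right|}{8}} \sin{\left(\frac{13 \sqrt{2} \left|{\omega - 6}\right|}{8} + \frac{\pi}{4} \right)}}{2197}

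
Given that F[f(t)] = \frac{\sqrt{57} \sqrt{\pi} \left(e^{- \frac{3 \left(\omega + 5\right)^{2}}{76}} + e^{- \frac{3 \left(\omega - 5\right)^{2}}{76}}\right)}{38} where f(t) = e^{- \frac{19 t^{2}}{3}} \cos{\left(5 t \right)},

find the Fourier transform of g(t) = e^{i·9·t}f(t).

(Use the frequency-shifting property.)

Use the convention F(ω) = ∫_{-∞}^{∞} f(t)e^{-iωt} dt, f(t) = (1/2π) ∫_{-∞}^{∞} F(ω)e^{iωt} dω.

F[g](ω) = \frac{\sqrt{57} \sqrt{\pi} \left(e^{\frac{15 \omega}{19}} + e^{\frac{135}{19}}\right) e^{- \frac{3 \omega^{2}}{76} + \frac{6 \omega}{19} - \frac{147}{19}}}{38}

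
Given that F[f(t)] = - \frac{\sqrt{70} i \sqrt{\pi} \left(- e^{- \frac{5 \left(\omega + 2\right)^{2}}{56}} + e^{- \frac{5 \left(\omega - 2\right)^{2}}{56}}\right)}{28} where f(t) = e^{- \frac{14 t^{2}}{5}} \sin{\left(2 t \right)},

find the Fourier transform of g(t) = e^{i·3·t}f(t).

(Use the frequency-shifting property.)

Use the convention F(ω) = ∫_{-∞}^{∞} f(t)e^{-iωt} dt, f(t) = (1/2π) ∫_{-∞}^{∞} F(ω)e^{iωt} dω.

F[g](ω) = \frac{\sqrt{70} i \sqrt{\pi} \left(- e^{\frac{5 \omega}{7}} + e^{\frac{15}{7}}\right) e^{- \frac{5 \omega^{2}}{56} + \frac{5 \omega}{28} - \frac{125}{56}}}{28}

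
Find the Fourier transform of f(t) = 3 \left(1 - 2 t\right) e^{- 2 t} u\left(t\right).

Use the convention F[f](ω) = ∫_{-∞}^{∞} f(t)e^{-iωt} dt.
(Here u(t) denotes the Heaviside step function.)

F(ω) = \frac{3 i \omega}{- \omega^{2} + 4 i \omega + 4}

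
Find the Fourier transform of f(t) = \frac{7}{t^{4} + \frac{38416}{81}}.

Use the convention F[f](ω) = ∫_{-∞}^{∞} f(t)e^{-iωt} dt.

F(ω) = \frac{27 \pi e^{- \frac{7 \sqrt{2} \left|{\omega}\right|}{3}} \sin{\left(\frac{7 \sqrt{2} \left|{\omega}\right|}{3} + \frac{\pi}{4} \right)}}{392}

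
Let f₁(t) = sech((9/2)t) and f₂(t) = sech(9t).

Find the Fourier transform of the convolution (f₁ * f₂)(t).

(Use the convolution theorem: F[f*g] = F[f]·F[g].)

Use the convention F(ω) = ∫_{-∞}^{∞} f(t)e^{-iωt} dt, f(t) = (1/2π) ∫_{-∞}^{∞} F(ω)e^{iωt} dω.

F[f₁*f₂](ω) = \frac{2 \pi^{2}}{81 \cosh{\left(\frac{\pi \omega}{18} \right)} \cosh{\left(\frac{\pi \omega}{9} \right)}}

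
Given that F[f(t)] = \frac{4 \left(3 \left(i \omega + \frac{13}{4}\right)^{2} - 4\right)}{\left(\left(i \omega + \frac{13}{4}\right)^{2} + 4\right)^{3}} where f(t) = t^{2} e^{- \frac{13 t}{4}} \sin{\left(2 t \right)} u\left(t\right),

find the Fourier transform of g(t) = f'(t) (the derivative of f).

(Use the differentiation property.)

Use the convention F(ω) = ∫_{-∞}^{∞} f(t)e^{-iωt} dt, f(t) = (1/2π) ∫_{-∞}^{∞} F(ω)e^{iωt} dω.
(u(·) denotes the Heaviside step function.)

F[g](ω) = \frac{1024 i \omega \left(3 \left(4 i \omega + 13\right)^{2} - 64\right)}{\left(\left(4 i \omega + 13\right)^{2} + 64\right)^{3}}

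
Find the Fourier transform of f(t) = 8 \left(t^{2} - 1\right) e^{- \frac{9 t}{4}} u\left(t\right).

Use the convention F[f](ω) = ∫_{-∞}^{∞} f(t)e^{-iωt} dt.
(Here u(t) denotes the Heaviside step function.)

F(ω) = \frac{32 \left(128 i \omega - \left(4 i \omega + 9\right)^{3} + 288\right)}{\left(4 i \omega + 9\right)^{4}}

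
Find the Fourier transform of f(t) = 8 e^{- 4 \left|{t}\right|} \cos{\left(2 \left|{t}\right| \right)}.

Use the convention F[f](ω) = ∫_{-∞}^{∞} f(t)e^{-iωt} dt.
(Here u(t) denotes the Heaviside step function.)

F(ω) = \frac{64 \left(\omega^{2} + 20\right)}{\omega^{4} + 24 \omega^{2} + 400}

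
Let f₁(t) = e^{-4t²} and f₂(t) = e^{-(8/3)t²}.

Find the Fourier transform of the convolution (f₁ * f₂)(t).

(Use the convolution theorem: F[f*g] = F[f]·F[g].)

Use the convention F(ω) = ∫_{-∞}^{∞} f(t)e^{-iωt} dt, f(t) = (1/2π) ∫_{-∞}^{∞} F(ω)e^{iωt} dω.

F[f₁*f₂](ω) = \frac{\sqrt{6} \pi e^{- \frac{5 \omega^{2}}{32}}}{8}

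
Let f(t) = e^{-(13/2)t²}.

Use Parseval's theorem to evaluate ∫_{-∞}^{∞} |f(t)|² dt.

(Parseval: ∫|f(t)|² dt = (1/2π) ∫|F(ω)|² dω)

∫|f(t)|² dt = \frac{\sqrt{13} \sqrt{\pi}}{13}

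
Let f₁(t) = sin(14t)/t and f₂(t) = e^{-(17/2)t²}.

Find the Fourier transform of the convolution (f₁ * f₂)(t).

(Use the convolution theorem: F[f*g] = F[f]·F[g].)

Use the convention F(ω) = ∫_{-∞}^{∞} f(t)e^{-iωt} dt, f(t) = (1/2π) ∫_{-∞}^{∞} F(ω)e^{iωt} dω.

F[f₁*f₂](ω) = \begin{cases} \frac{\sqrt{34} \pi^{\frac{3}{2}} e^{- \frac{\omega^{2}}{34}}}{17} & \text{for}\: \omega > -14 \wedge \omega < 14 \\0 & \text{otherwise} \end{cases}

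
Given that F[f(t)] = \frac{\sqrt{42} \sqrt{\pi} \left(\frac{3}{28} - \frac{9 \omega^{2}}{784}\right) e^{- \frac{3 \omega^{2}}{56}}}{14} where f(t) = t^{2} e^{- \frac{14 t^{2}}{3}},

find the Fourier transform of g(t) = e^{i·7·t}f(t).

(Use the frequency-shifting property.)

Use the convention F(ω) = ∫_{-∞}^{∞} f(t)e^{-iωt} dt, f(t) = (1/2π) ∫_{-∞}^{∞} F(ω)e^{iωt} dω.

F[g](ω) = \frac{3 \sqrt{42} \sqrt{\pi} \left(28 - 3 \left(\omega - 7\right)^{2}\right) e^{- \frac{3 \left(\omega - 7\right)^{2}}{56}}}{10976}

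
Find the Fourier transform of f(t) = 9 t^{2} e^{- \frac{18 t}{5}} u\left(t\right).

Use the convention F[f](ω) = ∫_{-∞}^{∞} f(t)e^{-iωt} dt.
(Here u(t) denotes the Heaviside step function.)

F(ω) = \frac{2250}{\left(5 i \omega + 18\right)^{3}}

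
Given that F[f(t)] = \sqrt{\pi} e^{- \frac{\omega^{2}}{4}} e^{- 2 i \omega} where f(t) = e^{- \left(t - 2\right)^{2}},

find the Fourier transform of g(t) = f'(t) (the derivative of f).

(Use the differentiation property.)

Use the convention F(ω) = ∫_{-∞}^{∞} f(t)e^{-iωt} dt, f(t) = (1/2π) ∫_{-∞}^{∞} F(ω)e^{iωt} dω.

F[g](ω) = i \sqrt{\pi} \omega e^{- \frac{\omega \left(\omega + 8 i\right)}{4}}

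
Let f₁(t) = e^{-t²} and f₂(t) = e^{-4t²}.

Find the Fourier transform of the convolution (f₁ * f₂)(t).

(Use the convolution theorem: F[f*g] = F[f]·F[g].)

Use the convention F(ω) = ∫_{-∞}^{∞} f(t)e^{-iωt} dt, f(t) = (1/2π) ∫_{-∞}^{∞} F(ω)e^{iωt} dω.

F[f₁*f₂](ω) = \frac{\pi e^{- \frac{5 \omega^{2}}{16}}}{2}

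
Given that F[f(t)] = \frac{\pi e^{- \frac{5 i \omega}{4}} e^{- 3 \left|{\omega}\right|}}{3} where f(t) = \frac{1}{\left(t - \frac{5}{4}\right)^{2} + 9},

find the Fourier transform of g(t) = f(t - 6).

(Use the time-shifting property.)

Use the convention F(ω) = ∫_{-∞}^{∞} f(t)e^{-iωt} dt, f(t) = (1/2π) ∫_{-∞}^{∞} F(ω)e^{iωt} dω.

F[g](ω) = \frac{\pi e^{- \frac{29 i \omega}{4} - 3 \left|{\omega}\right|}}{3}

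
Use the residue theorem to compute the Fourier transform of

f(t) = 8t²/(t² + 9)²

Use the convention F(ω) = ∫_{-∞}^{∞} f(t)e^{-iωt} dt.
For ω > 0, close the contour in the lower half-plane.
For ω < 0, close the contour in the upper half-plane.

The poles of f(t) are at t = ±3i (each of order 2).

Let g(z) = f(z)e^{-iωz}; for large |z| the factor e^{-iωz} decays in the lower half-plane when ω > 0 and in the upper half-plane when ω < 0.

Case ω > 0 (lower half-plane, clockwise contour ⇒ F(ω) = -2πi·ΣRes):
  Res_{z = - 3 i} g(z) = i \left(\frac{2}{3} - 2 \omega\right) e^{- 3 \omega} (pole of order 2)
  F(ω) = -2πi·ΣRes = \frac{4 \pi \left(1 - 3 \omega\right) e^{- 3 \omega}}{3}

Case ω < 0 (upper half-plane, counterclockwise contour ⇒ F(ω) = +2πi·ΣRes):
  Res_{z = 3 i} g(z) = i \left(- 2 \omega - \frac{2}{3}\right) e^{3 \omega} (pole of order 2)
  F(ω) = 2πi·ΣRes = \frac{4 \pi \left(3 \omega + 1\right) e^{3 \omega}}{3}

Both cases combine into a single formula in |ω|:

F(ω) = \frac{4 \pi \left(1 - 3 \left|{\omega}\right|\right) e^{- 3 \left|{\omega}\right|}}{3}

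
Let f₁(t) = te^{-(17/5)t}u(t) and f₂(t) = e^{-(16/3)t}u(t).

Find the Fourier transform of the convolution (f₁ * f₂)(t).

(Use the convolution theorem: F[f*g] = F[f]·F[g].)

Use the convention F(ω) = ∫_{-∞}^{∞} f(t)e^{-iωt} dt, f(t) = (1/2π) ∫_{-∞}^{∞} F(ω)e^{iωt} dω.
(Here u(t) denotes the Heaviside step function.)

F[f₁*f₂](ω) = \frac{75}{\left(3 i \omega + 16\right) \left(5 i \omega + 17\right)^{2}}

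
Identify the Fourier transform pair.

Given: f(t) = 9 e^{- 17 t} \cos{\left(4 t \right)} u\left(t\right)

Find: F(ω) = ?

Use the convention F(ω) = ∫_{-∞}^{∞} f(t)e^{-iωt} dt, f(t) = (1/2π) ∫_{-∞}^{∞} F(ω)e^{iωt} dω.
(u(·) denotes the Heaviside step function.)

F(ω) = \frac{9 \left(i \omega + 17\right)}{\left(i \omega + 17\right)^{2} + 16}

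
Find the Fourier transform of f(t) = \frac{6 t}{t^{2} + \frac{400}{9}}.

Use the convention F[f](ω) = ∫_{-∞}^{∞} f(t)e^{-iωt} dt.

F(ω) = - 6 i \pi e^{- \frac{20 \left|{\omega}\right|}{3}} \operatorname{sign}{\left(\omega \right)}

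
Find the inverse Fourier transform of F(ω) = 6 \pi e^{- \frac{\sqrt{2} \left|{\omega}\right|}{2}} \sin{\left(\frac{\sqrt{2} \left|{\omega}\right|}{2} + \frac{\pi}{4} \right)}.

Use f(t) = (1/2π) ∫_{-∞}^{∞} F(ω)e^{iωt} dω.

f(t) = \frac{6}{t^{4} + 1}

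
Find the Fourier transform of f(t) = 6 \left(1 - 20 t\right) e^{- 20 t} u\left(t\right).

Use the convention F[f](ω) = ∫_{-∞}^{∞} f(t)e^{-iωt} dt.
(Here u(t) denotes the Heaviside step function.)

F(ω) = \frac{6 i \omega}{- \omega^{2} + 40 i \omega + 400}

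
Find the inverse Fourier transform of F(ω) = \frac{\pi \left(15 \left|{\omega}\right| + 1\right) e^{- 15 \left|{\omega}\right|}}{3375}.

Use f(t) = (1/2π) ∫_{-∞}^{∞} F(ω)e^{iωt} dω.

f(t) = \frac{2}{\left(t^{2} + 225\right)^{2}}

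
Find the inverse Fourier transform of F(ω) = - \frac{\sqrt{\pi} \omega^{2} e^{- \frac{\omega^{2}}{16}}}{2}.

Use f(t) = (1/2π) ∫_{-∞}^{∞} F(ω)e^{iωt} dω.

f(t) = 4 \left(16 t^{2} - 2\right) e^{- 4 t^{2}}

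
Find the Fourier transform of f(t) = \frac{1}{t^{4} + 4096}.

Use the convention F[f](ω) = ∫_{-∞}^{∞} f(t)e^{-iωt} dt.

F(ω) = \frac{\pi e^{- 4 \sqrt{2} \left|{\omega}\right|} \sin{\left(4 \sqrt{2} \left|{\omega}\right| + \frac{\pi}{4} \right)}}{512}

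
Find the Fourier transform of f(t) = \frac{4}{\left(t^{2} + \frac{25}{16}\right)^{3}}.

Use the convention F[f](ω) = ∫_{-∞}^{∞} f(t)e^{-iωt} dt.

F(ω) = \frac{32 \pi \left(25 \omega^{2} + 60 \left|{\omega}\right| + 48\right) e^{- \frac{5 \left|{\omega}\right|}{4}}}{3125}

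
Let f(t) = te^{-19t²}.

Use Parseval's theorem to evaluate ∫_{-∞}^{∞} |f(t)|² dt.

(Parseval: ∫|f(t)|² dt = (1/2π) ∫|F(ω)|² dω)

∫|f(t)|² dt = \frac{\sqrt{38} \sqrt{\pi}}{2888}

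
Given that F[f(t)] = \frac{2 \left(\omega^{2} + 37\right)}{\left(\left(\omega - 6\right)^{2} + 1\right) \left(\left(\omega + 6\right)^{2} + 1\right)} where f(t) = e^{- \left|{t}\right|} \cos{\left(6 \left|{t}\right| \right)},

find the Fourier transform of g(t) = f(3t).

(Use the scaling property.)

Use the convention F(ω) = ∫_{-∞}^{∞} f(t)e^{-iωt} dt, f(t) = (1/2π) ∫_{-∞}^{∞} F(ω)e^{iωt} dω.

F[g](ω) = \frac{6 \left(\omega^{2} + 333\right)}{\omega^{4} - 630 \omega^{2} + 110889}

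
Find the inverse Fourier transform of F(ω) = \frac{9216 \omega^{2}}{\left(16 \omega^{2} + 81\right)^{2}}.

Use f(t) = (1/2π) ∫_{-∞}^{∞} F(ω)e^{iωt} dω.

f(t) = 4 \left(1 - \frac{9 \left|{t}\right|}{4}\right) e^{- \frac{9 \left|{t}\right|}{4}}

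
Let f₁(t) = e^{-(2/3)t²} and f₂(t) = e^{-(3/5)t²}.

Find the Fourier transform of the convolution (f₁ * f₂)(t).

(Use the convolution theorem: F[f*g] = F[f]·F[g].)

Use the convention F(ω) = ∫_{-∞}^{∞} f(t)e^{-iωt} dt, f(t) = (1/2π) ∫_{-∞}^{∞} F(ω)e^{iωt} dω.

F[f₁*f₂](ω) = \frac{\sqrt{10} \pi e^{- \frac{19 \omega^{2}}{24}}}{2}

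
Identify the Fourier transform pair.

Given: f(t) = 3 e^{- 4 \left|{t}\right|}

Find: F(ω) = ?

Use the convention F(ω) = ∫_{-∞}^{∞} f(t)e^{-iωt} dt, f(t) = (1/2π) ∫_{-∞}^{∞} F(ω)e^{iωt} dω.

F(ω) = \frac{24}{\omega^{2} + 16}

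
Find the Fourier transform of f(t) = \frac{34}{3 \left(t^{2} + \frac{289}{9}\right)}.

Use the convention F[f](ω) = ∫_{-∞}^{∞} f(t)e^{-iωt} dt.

F(ω) = 2 \pi e^{- \frac{17 \left|{\omega}\right|}{3}}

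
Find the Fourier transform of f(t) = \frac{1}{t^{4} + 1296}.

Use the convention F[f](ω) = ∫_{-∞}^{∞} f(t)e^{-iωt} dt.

F(ω) = \frac{\pi e^{- 3 \sqrt{2} \left|{\omega}\right|} \sin{\left(3 \sqrt{2} \left|{\omega}\right| + \frac{\pi}{4} \right)}}{216}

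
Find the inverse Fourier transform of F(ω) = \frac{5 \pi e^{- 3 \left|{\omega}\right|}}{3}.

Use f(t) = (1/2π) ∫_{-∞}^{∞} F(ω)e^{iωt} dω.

f(t) = \frac{5}{t^{2} + 9}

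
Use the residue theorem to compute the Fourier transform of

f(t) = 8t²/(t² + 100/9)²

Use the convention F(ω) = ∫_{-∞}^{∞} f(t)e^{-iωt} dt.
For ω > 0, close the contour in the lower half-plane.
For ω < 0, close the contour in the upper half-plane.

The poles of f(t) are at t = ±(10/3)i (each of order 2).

Let g(z) = f(z)e^{-iωz}; for large |z| the factor e^{-iωz} decays in the lower half-plane when ω > 0 and in the upper half-plane when ω < 0.

Case ω > 0 (lower half-plane, clockwise contour ⇒ F(ω) = -2πi·ΣRes):
  Res_{z = - \frac{10 i}{3}} g(z) = \frac{i \left(3 - 10 \omega\right) e^{- \frac{10 \omega}{3}}}{5} (pole of order 2)
  F(ω) = -2πi·ΣRes = \frac{2 \pi \left(3 - 10 \omega\right) e^{- \frac{10 \omega}{3}}}{5}

Case ω < 0 (upper half-plane, counterclockwise contour ⇒ F(ω) = +2πi·ΣRes):
  Res_{z = \frac{10 i}{3}} g(z) = \frac{i \left(- 10 \omega - 3\right) e^{\frac{10 \omega}{3}}}{5} (pole of order 2)
  F(ω) = 2πi·ΣRes = \frac{2 \pi \left(10 \omega + 3\right) e^{\frac{10 \omega}{3}}}{5}

Both cases combine into a single formula in |ω|:

F(ω) = \frac{2 \pi \left(3 - 10 \left|{\omega}\right|\right) e^{- \frac{10 \left|{\omega}\right|}{3}}}{5}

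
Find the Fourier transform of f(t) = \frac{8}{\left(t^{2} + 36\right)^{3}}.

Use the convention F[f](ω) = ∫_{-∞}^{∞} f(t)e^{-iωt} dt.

F(ω) = \frac{\pi \left(12 \omega^{2} + 6 \left|{\omega}\right| + 1\right) e^{- 6 \left|{\omega}\right|}}{2592}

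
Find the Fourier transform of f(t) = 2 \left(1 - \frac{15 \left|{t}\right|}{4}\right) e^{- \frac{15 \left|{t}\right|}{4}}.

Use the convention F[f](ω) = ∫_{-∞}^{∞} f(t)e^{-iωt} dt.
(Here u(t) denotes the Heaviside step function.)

F(ω) = \frac{7680 \omega^{2}}{\left(16 \omega^{2} + 225\right)^{2}}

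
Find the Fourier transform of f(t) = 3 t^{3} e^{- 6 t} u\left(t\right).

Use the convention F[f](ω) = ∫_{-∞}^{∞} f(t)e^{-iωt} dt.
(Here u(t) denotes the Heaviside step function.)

F(ω) = \frac{18}{\left(i \omega + 6\right)^{4}}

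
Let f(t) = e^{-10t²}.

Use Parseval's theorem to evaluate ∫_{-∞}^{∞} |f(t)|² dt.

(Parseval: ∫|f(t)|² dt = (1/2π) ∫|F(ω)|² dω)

∫|f(t)|² dt = \frac{\sqrt{5} \sqrt{\pi}}{10}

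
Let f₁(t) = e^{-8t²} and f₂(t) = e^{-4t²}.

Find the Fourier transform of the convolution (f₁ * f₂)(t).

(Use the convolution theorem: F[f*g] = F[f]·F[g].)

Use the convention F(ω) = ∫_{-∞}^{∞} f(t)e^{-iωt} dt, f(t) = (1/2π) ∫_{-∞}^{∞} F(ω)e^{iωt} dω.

F[f₁*f₂](ω) = \frac{\sqrt{2} \pi e^{- \frac{3 \omega^{2}}{32}}}{8}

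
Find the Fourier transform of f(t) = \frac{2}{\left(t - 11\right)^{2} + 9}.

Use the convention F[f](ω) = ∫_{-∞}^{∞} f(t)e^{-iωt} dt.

F(ω) = \frac{2 \pi e^{- 11 i \omega - 3 \left|{\omega}\right|}}{3}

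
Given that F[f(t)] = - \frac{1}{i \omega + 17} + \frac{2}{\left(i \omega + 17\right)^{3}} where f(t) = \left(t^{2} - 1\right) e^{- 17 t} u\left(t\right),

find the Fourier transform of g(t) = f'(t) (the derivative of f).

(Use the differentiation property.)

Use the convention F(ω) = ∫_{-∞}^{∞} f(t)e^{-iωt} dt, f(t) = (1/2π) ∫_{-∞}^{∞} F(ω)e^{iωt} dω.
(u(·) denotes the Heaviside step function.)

F[g](ω) = \frac{i \omega \left(2 i \omega - \left(i \omega + 17\right)^{3} + 34\right)}{\left(i \omega + 17\right)^{4}}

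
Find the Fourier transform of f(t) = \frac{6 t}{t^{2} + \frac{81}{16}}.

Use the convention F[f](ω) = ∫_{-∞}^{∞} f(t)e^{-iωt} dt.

F(ω) = - 6 i \pi e^{- \frac{9 \left|{\omega}\right|}{4}} \operatorname{sign}{\left(\omega \right)}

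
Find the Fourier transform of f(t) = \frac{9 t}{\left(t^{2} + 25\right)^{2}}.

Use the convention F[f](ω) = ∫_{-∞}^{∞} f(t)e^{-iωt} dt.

F(ω) = - \frac{9 i \pi \omega e^{- 5 \left|{\omega}\right|}}{10}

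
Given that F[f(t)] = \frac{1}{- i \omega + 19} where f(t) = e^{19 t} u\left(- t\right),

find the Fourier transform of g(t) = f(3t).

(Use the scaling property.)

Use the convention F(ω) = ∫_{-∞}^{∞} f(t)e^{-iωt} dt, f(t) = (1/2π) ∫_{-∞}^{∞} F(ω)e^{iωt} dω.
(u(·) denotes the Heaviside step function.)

F[g](ω) = \frac{i}{\omega + 57 i}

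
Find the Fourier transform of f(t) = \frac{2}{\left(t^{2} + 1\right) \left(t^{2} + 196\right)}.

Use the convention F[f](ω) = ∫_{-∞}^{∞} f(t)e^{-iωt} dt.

F(ω) = \frac{\pi \left(14 e^{13 \left|{\omega}\right|} - 1\right) e^{- 14 \left|{\omega}\right|}}{1365}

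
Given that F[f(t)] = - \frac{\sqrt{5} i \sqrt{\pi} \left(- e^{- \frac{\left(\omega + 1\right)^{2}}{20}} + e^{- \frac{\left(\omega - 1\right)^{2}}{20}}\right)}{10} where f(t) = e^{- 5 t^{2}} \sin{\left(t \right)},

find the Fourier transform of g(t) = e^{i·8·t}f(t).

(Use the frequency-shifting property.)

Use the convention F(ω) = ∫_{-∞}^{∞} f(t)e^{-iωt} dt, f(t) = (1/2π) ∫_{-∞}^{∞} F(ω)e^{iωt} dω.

F[g](ω) = \frac{\sqrt{5} i \sqrt{\pi} \left(- e^{\frac{\omega}{5}} + e^{\frac{8}{5}}\right) e^{- \frac{\omega^{2}}{20} + \frac{7 \omega}{10} - \frac{81}{20}}}{10}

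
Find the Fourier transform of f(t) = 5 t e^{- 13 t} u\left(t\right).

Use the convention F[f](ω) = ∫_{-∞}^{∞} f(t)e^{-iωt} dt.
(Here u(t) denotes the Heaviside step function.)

F(ω) = \frac{5}{\left(i \omega + 13\right)^{2}}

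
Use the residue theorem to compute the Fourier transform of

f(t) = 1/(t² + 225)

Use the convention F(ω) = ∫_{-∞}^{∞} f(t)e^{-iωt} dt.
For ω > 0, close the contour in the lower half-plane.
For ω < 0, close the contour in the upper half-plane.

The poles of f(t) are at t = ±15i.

Let g(z) = f(z)e^{-iωz}; for large |z| the factor e^{-iωz} decays in the lower half-plane when ω > 0 and in the upper half-plane when ω < 0.

Case ω > 0 (lower half-plane, clockwise contour ⇒ F(ω) = -2πi·ΣRes):
  Res_{z = - 15 i} g(z) = \frac{i e^{- 15 \omega}}{30}
  F(ω) = -2πi·ΣRes = \frac{\pi e^{- 15 \omega}}{15}

Case ω < 0 (upper half-plane, counterclockwise contour ⇒ F(ω) = +2πi·ΣRes):
  Res_{z = 15 i} g(z) = - \frac{i e^{15 \omega}}{30}
  F(ω) = 2πi·ΣRes = \frac{\pi e^{15 \omega}}{15}

Both cases combine into a single formula in |ω|:

F(ω) = \frac{\pi e^{- 15 \left|{\omega}\right|}}{15}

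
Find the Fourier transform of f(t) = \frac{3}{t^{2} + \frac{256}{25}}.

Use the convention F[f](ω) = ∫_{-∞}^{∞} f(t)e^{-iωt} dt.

F(ω) = \frac{15 \pi e^{- \frac{16 \left|{\omega}\right|}{5}}}{16}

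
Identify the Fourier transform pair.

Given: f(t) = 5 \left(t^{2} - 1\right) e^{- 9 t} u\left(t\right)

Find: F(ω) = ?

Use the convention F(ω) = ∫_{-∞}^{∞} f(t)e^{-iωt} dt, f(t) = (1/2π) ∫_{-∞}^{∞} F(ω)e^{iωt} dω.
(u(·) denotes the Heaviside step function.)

F(ω) = \frac{5 \left(2 i \omega - \left(i \omega + 9\right)^{3} + 18\right)}{\left(i \omega + 9\right)^{4}}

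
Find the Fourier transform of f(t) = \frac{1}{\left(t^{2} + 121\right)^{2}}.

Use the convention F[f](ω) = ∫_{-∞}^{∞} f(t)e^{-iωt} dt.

F(ω) = \frac{\pi \left(11 \left|{\omega}\right| + 1\right) e^{- 11 \left|{\omega}\right|}}{2662}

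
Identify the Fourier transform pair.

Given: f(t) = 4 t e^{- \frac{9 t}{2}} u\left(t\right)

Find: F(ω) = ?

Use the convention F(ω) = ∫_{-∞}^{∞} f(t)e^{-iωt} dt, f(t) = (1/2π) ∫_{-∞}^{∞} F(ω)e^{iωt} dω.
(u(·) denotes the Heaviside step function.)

F(ω) = \frac{16}{\left(2 i \omega + 9\right)^{2}}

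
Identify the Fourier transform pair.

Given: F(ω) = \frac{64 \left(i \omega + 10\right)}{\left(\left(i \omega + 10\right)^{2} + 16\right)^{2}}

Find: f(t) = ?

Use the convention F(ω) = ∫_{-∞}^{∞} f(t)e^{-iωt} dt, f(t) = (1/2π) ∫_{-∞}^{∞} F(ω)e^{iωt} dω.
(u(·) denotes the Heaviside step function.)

f(t) = 8 t e^{- 10 t} \sin{\left(4 t \right)} u\left(t\right)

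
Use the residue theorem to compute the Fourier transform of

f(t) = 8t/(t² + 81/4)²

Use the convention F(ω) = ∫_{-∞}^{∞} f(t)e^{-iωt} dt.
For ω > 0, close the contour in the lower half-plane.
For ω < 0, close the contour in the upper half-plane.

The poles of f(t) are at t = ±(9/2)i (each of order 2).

Let g(z) = f(z)e^{-iωz}; for large |z| the factor e^{-iωz} decays in the lower half-plane when ω > 0 and in the upper half-plane when ω < 0.

Case ω > 0 (lower half-plane, clockwise contour ⇒ F(ω) = -2πi·ΣRes):
  Res_{z = - \frac{9 i}{2}} g(z) = \frac{4 \omega e^{- \frac{9 \omega}{2}}}{9} (pole of order 2)
  F(ω) = -2πi·ΣRes = - \frac{8 i \pi \omega e^{- \frac{9 \omega}{2}}}{9}

Case ω < 0 (upper half-plane, counterclockwise contour ⇒ F(ω) = +2πi·ΣRes):
  Res_{z = \frac{9 i}{2}} g(z) = - \frac{4 \omega e^{\frac{9 \omega}{2}}}{9} (pole of order 2)
  F(ω) = 2πi·ΣRes = - \frac{8 i \pi \omega e^{\frac{9 \omega}{2}}}{9}

Both cases combine into a single formula in |ω|:

F(ω) = - \frac{8 i \pi \omega e^{- \frac{9 \left|{\omega}\right|}{2}}}{9}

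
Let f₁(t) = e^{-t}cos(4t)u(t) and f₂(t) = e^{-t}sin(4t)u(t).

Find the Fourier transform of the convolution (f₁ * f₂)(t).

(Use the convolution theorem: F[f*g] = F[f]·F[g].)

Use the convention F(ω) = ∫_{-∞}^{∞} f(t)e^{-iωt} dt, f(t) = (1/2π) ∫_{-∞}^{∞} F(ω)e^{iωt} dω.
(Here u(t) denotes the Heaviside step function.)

F[f₁*f₂](ω) = \frac{4 \left(i \omega + 1\right)}{\left(\left(i \omega + 1\right)^{2} + 16\right)^{2}}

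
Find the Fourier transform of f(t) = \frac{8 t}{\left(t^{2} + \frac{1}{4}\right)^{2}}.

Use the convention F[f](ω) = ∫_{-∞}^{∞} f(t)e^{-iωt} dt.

F(ω) = - 8 i \pi \omega e^{- \frac{\left|{\omega}\right|}{2}}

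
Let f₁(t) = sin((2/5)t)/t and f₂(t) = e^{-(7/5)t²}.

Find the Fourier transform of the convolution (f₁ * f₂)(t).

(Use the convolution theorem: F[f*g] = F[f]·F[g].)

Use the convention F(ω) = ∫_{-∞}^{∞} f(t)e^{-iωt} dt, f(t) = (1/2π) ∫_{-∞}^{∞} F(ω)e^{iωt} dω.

F[f₁*f₂](ω) = \begin{cases} \frac{\sqrt{35} \pi^{\frac{3}{2}} e^{- \frac{5 \omega^{2}}{28}}}{7} & \text{for}\: \omega > - \frac{2}{5} \wedge \omega < \frac{2}{5} \\0 & \text{otherwise} \end{cases}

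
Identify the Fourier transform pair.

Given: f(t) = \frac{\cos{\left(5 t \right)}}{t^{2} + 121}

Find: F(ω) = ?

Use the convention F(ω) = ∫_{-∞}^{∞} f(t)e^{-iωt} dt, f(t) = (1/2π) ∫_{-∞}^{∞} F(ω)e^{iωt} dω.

F(ω) = \frac{\pi e^{- 11 \left|{\omega + 5}\right|}}{22} + \frac{\pi e^{- 11 \left|{\omega - 5}\right|}}{22}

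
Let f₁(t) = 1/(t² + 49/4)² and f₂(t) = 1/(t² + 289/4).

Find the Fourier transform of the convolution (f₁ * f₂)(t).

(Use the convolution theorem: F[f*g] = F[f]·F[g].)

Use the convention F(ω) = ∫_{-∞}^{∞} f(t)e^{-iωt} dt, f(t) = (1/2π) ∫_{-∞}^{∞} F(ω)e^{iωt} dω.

F[f₁*f₂](ω) = \frac{4 \pi^{2} \left(7 \left|{\omega}\right| + 2\right) e^{- 12 \left|{\omega}\right|}}{5831}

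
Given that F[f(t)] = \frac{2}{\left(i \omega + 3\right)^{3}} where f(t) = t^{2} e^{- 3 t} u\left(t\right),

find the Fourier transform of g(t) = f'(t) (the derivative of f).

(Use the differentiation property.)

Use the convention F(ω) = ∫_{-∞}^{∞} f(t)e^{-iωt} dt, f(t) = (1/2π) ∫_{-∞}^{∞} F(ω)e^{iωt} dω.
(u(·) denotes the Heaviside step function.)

F[g](ω) = \frac{2 i \omega}{\left(i \omega + 3\right)^{3}}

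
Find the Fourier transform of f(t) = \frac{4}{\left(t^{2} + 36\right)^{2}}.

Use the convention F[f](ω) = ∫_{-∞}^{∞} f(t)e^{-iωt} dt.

F(ω) = \frac{\pi \left(6 \left|{\omega}\right| + 1\right) e^{- 6 \left|{\omega}\right|}}{108}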